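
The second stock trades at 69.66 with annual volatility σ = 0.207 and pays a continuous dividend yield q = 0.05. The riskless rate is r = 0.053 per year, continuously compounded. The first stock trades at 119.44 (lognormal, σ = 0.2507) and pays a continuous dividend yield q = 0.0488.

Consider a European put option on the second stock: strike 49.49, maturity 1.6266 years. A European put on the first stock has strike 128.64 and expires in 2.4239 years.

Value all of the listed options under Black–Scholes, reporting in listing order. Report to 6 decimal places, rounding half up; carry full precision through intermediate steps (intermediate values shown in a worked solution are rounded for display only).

price(the second stock put K=49.49) = 0.626987
price(the first stock put K=128.64) = 20.694683

[the second stock put K=49.49]
σ√T = 0.207·√1.6266 = 0.264004
d₁ = (ln(S/K) + (r−q+σ²/2)T) / (σ√T) = (ln(69.66/49.49) + (0.053−0.05+0.207²/2)·1.6266) / 0.264004 = (0.341856 + 0.039729) / 0.264004 = 1.445373
d₂ = d₁ − σ√T = 1.445373 − 0.264004 = 1.181369
e^{−rT} = 0.917402
e^{−qT} = 0.921889
N(−d₁) = 0.074177,  N(−d₂) = 0.118728
price = K·e^{−rT}·N(−d₂) − S·e^{−qT}·N(−d₁) = 5.390516 − 4.763529 = 0.626987
[the first stock put K=128.64]
σ√T = 0.2507·√2.4239 = 0.390312
d₁ = (ln(S/K) + (r−q+σ²/2)T) / (σ√T) = (ln(119.44/128.64) + (0.053−0.0488+0.2507²/2)·2.4239) / 0.390312 = (-0.074204 + 0.086352) / 0.390312 = 0.031125
d₂ = d₁ − σ√T = 0.031125 − 0.390312 = -0.359187
e^{−rT} = 0.879443
e^{−qT} = 0.888442
N(−d₁) = 0.487585,  N(−d₂) = 0.640272
price = K·e^{−rT}·N(−d₂) − S·e^{−qT}·N(−d₁) = 72.434995 − 51.740311 = 20.694683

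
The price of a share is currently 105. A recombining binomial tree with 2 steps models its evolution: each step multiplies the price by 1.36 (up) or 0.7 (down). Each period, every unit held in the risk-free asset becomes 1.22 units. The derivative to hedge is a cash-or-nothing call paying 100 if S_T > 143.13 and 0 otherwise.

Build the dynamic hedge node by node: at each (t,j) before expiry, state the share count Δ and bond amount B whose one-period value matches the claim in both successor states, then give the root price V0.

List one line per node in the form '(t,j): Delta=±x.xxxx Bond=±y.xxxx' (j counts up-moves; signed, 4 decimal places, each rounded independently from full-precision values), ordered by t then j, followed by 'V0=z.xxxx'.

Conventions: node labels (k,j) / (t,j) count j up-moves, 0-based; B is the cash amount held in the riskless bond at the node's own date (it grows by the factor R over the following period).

(0,0): Delta=0.9319 Bond=-56.1428
(1,0): Delta=0.0000 Bond=0.0000
(1,1): Delta=1.0610 Bond=-86.9349
V0=41.7061

Risk-neutral probability p* = (R−d)/(u−d) = (1.22−0.7)/(1.36−0.7) = 0.7879.
Payoffs at expiry: V(2,0)=0.0000, V(2,1)=0.0000, V(2,2)=100.0000
Node (1,0) S=73.5000: V=(p*·0.0000+(1−p*)·0.0000)/1.22=0.0000; Δ=(0.0000−0.0000)/(99.9600−51.4500)=0.0000; B=V−Δ·S=0.0000
Node (1,1) S=142.8000: V=(p*·100.0000+(1−p*)·0.0000)/1.22=64.5802; Δ=(100.0000−0.0000)/(194.2080−99.9600)=1.0610; B=V−Δ·S=-86.9349
Node (0,0) S=105.0000: V=(p*·64.5802+(1−p*)·0.0000)/1.22=41.7061; Δ=(64.5802−0.0000)/(142.8000−73.5000)=0.9319; B=V−Δ·S=-56.1428
Sanity check at the root: Δ(0,0)·S0 + B(0,0) reproduces V0 = 41.7061.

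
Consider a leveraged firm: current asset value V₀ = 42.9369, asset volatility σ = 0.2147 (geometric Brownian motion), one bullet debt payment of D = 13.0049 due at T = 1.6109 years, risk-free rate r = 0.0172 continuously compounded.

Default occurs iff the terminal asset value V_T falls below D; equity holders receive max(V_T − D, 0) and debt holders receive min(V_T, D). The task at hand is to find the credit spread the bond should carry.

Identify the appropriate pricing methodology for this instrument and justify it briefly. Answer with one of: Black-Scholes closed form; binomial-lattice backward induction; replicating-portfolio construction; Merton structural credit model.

framework: Merton structural credit model

Key observation: the asked-for credit quantity lives on the firm's capital structure — asset value, asset volatility, debt face 13.0049 — which is the structural model's domain.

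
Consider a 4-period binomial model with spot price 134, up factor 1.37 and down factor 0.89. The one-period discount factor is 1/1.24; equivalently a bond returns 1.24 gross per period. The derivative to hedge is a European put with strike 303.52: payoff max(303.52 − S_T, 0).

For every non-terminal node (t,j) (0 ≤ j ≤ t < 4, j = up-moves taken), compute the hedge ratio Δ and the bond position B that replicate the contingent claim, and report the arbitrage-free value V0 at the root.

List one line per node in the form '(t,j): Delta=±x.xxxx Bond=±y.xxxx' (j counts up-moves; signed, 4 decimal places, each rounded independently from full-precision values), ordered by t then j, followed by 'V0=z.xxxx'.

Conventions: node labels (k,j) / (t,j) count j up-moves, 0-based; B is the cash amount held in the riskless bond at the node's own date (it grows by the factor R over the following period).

Under the risk-neutral measure, an up-move has probability p* = (R−d)/(u−d) = 0.7292 and values discount at R = 1.24.
At maturity the claim pays: V(4,0)=219.4454, V(4,1)=174.1018, V(4,2)=104.3032, V(4,3)=0.0000, V(4,4)=0.0000
  t=3,j=0: stock 94.4658 → up 129.4182 (V=174.1018), down 84.0746 (V=219.4454). Price 150.3083; hedge Δ=-1.0000, bond B=244.7742.
  t=3,j=1: stock 145.4137 → up 199.2168 (V=104.3032), down 129.4182 (V=174.1018). Price 99.3605; hedge Δ=-1.0000, bond B=244.7742.
  t=3,j=2: stock 223.8391 → up 306.6596 (V=0.0000), down 199.2168 (V=104.3032). Price 22.7813; hedge Δ=-0.9708, bond B=240.0796.
  t=3,j=3: stock 344.5613 → up 472.0490 (V=0.0000), down 306.6596 (V=0.0000). Price 0.0000; hedge Δ=0.0000, bond B=0.0000.
  t=2,j=0: stock 106.1414 → up 145.4137 (V=99.3605), down 94.4658 (V=150.3083). Price 91.2571; hedge Δ=-1.0000, bond B=197.3985.
  t=2,j=1: stock 163.3862 → up 223.8391 (V=22.7813), down 145.4137 (V=99.3605). Price 35.0980; hedge Δ=-0.9765, bond B=194.6380.
  t=2,j=2: stock 251.5046 → up 344.5613 (V=0.0000), down 223.8391 (V=22.7813). Price 4.9757; hedge Δ=-0.1887, bond B=52.4367.
  t=1,j=0: stock 119.2600 → up 163.3862 (V=35.0980), down 106.1414 (V=91.2571). Price 40.5708; hedge Δ=-0.9810, bond B=157.5690.
  t=1,j=1: stock 183.5800 → up 251.5046 (V=4.9757), down 163.3862 (V=35.0980). Price 10.5918; hedge Δ=-0.3418, bond B=73.3464.
  t=0,j=0: stock 134.0000 → up 183.5800 (V=10.5918), down 119.2600 (V=40.5708). Price 15.0896; hedge Δ=-0.4661, bond B=77.5457.
As a check, the time-0 holding Δ(0,0)·S0 + B(0,0) comes to 15.0896 — exactly V0.

(0,0): Delta=-0.4661 Bond=77.5457
(1,0): Delta=-0.9810 Bond=157.5690
(1,1): Delta=-0.3418 Bond=73.3464
(2,0): Delta=-1.0000 Bond=197.3985
(2,1): Delta=-0.9765 Bond=194.6380
(2,2): Delta=-0.1887 Bond=52.4367
(3,0): Delta=-1.0000 Bond=244.7742
(3,1): Delta=-1.0000 Bond=244.7742
(3,2): Delta=-0.9708 Bond=240.0796
(3,3): Delta=0.0000 Bond=0.0000
V0=15.0896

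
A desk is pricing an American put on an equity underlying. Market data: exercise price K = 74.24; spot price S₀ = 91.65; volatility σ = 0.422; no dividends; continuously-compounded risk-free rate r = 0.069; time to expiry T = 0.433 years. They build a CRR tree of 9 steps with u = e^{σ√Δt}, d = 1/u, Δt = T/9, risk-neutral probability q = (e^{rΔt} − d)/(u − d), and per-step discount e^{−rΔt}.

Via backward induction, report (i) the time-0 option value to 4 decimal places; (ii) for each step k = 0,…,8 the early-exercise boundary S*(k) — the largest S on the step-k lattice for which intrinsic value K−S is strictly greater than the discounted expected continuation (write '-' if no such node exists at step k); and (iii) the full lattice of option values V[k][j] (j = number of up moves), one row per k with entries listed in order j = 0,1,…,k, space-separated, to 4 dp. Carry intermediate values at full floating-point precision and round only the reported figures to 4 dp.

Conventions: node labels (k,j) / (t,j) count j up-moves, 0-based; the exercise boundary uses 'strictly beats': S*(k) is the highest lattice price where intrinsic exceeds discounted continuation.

price = 2.5886
boundary = - - - - - - 52.5940 57.6946 63.2900
tree:
2.5886
3.9676 1.1981
5.9430 1.9775 0.4105
8.6647 3.2041 0.7384 0.0784
12.2362 5.0766 1.3140 0.1557 0.0000
16.6392 7.8231 2.3066 0.3093 0.0000 0.0000
21.6460 11.6392 3.9794 0.6143 0.0000 0.0000 0.0000
26.2957 16.5454 6.7084 1.2200 0.0000 0.0000 0.0000 0.0000
30.5344 21.6460 10.9500 2.4229 0.0000 0.0000 0.0000 0.0000 0.0000
34.3983 26.2957 16.5454 4.8121 0.0000 0.0000 0.0000 0.0000 0.0000 0.0000

params: Δt=0.04811 u=1.09698 d=0.91159 q=0.49481 e^(-rΔt)=0.99669
t_9 payoffs: 34.3983 26.2957 16.5454 4.8121 0.0000 0.0000 0.0000 0.0000 0.0000 0.0000
t_8: node(8,0) S=43.7056 payoff=30.5344 vs cont=30.2883 → 30.5344 [stop]  node(8,1) S=52.5940 payoff=21.6460 vs cont=21.4000 → 21.6460 [stop]  node(8,2) S=63.2900 payoff=10.9500 vs cont=10.7040 → 10.9500 [stop]  node(8,3) S=76.1612 payoff=0.0000 vs cont=2.4229 → 2.4229 [wait]  node(8,4) S=91.6500 payoff=0.0000 vs cont=0.0000 → 0.0000 [wait]  node(8,5) S=110.2888 payoff=0.0000 vs cont=0.0000 → 0.0000 [wait]  node(8,6) S=132.7181 payoff=0.0000 vs cont=0.0000 → 0.0000 [wait]  node(8,7) S=159.7088 payoff=0.0000 vs cont=0.0000 → 0.0000 [wait]  node(8,8) S=192.1886 payoff=0.0000 vs cont=0.0000 → 0.0000 [wait]  ⇒ S*(8)=63.2900
t_7: node(7,0) S=47.9443 payoff=26.2957 vs cont=26.0497 → 26.2957 [stop]  node(7,1) S=57.6946 payoff=16.5454 vs cont=16.2993 → 16.5454 [stop]  node(7,2) S=69.4279 payoff=4.8121 vs cont=6.7084 → 6.7084 [wait]  node(7,3) S=83.5474 payoff=0.0000 vs cont=1.2200 → 1.2200 [wait]  node(7,4) S=100.5384 payoff=0.0000 vs cont=0.0000 → 0.0000 [wait]  node(7,5) S=120.9848 payoff=0.0000 vs cont=0.0000 → 0.0000 [wait]  node(7,6) S=145.5893 payoff=0.0000 vs cont=0.0000 → 0.0000 [wait]  node(7,7) S=175.1976 payoff=0.0000 vs cont=0.0000 → 0.0000 [wait]  ⇒ S*(7)=57.6946
t_6: node(6,0) S=52.5940 payoff=21.6460 vs cont=21.4000 → 21.6460 [stop]  node(6,1) S=63.2900 payoff=10.9500 vs cont=11.6392 → 11.6392 [wait]  node(6,2) S=76.1612 payoff=0.0000 vs cont=3.9794 → 3.9794 [wait]  node(6,3) S=91.6500 payoff=0.0000 vs cont=0.6143 → 0.6143 [wait]  node(6,4) S=110.2888 payoff=0.0000 vs cont=0.0000 → 0.0000 [wait]  node(6,5) S=132.7181 payoff=0.0000 vs cont=0.0000 → 0.0000 [wait]  node(6,6) S=159.7088 payoff=0.0000 vs cont=0.0000 → 0.0000 [wait]  ⇒ S*(6)=52.5940
t_5: node(5,0) S=57.6946 payoff=16.5454 vs cont=16.6392 → 16.6392 [wait]  node(5,1) S=69.4279 payoff=4.8121 vs cont=7.8231 → 7.8231 [wait]  node(5,2) S=83.5474 payoff=0.0000 vs cont=2.3066 → 2.3066 [wait]  node(5,3) S=100.5384 payoff=0.0000 vs cont=0.3093 → 0.3093 [wait]  node(5,4) S=120.9848 payoff=0.0000 vs cont=0.0000 → 0.0000 [wait]  node(5,5) S=145.5893 payoff=0.0000 vs cont=0.0000 → 0.0000 [wait]  ⇒ S*(5)=-
t_4: node(4,0) S=63.2900 payoff=10.9500 vs cont=12.2362 → 12.2362 [wait]  node(4,1) S=76.1612 payoff=0.0000 vs cont=5.0766 → 5.0766 [wait]  node(4,2) S=91.6500 payoff=0.0000 vs cont=1.3140 → 1.3140 [wait]  node(4,3) S=110.2888 payoff=0.0000 vs cont=0.1557 → 0.1557 [wait]  node(4,4) S=132.7181 payoff=0.0000 vs cont=0.0000 → 0.0000 [wait]  ⇒ S*(4)=-
t_3: node(3,0) S=69.4279 payoff=4.8121 vs cont=8.6647 → 8.6647 [wait]  node(3,1) S=83.5474 payoff=0.0000 vs cont=3.2041 → 3.2041 [wait]  node(3,2) S=100.5384 payoff=0.0000 vs cont=0.7384 → 0.7384 [wait]  node(3,3) S=120.9848 payoff=0.0000 vs cont=0.0784 → 0.0784 [wait]  ⇒ S*(3)=-
t_2: node(2,0) S=76.1612 payoff=0.0000 vs cont=5.9430 → 5.9430 [wait]  node(2,1) S=91.6500 payoff=0.0000 vs cont=1.9775 → 1.9775 [wait]  node(2,2) S=110.2888 payoff=0.0000 vs cont=0.4105 → 0.4105 [wait]  ⇒ S*(2)=-
t_1: node(1,0) S=83.5474 payoff=0.0000 vs cont=3.9676 → 3.9676 [wait]  node(1,1) S=100.5384 payoff=0.0000 vs cont=1.1981 → 1.1981 [wait]  ⇒ S*(1)=-
t_0: node(0,0) S=91.6500 payoff=0.0000 vs cont=2.5886 → 2.5886 [wait]  ⇒ S*(0)=-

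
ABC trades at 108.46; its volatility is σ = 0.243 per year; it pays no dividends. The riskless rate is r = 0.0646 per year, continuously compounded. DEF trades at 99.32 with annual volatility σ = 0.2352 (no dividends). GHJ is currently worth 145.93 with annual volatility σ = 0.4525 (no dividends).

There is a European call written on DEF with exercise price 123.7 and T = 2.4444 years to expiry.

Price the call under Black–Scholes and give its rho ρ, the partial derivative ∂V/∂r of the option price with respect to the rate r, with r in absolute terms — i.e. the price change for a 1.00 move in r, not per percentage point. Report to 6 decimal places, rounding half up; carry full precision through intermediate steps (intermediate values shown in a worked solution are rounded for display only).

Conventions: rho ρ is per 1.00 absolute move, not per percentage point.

price = 12.000395
ρ = 93.637199

σ√T = 0.2352·√2.4444 = 0.367725
d₁ = (ln(S/K) + (r+σ²/2)T) / (σ√T) = (ln(99.32/123.7) + (0.0646+0.2352²/2)·2.4444) / 0.367725 = (-0.219512 + 0.225519) / 0.367725 = 0.016335
d₂ = d₁ − σ√T = 0.016335 − 0.367725 = -0.351390
e^{−rT} = 0.853928
N(d₁) = 0.506516,  N(d₂) = 0.362648
Call price V = S·N(d₁) − K·e^{−rT}·N(d₂) = 50.307219 − 38.306823 = 12.000395
ρ = K·T·e^{−rT}·N(d₂) = 93.637199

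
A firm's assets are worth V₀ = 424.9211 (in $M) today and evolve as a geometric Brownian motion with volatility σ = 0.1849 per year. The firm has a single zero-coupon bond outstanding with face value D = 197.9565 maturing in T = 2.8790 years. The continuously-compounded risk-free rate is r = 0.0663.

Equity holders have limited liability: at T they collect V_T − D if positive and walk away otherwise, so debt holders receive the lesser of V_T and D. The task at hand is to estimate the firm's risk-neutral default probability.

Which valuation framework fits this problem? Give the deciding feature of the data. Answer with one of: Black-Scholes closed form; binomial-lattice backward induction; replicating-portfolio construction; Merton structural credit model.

framework: Merton structural credit model

Key observation: the asked-for credit quantity lives on the firm's capital structure — asset value, asset volatility, debt face 197.9565 — which is the structural model's domain.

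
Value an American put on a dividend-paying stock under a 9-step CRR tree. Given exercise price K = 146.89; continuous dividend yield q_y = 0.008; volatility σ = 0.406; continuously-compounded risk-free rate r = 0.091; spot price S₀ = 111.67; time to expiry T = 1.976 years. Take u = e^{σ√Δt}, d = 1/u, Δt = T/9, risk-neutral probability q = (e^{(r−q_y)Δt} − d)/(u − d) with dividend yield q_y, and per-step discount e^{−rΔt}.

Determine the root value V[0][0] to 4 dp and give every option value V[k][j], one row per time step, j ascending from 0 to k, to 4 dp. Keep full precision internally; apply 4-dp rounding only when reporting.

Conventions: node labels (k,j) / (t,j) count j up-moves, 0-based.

price = 40.2408
tree:
40.2408
54.5655 27.5741
70.5596 39.3718 16.9175
83.7829 54.5655 25.8033 8.7358
94.7155 70.5596 38.1937 14.4841 3.3541
103.7541 83.7829 54.5655 23.4026 6.1718 0.6786
111.2269 94.7155 70.5596 36.5630 11.2187 1.3864 0.0000
117.4051 103.7541 83.7829 54.5655 20.0794 2.8323 0.0000 0.0000
122.5130 111.2269 94.7155 70.5596 35.2200 5.7863 0.0000 0.0000 0.0000
126.7360 117.4051 103.7541 83.7829 54.5655 11.8209 0.0000 0.0000 0.0000 0.0000

params: Δt=0.21956 u=1.20954 d=0.82676 q=0.50063 e^(-rΔt)=0.98022
t_9 payoffs: 126.7360 117.4051 103.7541 83.7829 54.5655 11.8209 0.0000 0.0000 0.0000 0.0000
k=8: node(8,0) S=24.3770 payoff=122.5130 vs cont=119.6501 → 122.5130 [stop]  node(8,1) S=35.6631 payoff=111.2269 vs cont=108.3838 → 111.2269 [stop]  node(8,2) S=52.1745 payoff=94.7155 vs cont=91.9014 → 94.7155 [stop]  node(8,3) S=76.3304 payoff=70.5596 vs cont=67.7879 → 70.5596 [stop]  node(8,4) S=111.6700 payoff=35.2200 vs cont=32.5103 → 35.2200 [stop]  node(8,5) S=163.3712 payoff=0.0000 vs cont=5.7863 → 5.7863 [wait]  node(8,6) S=239.0091 payoff=0.0000 vs cont=0.0000 → 0.0000 [wait]  node(8,7) S=349.6661 payoff=0.0000 vs cont=0.0000 → 0.0000 [wait]  node(8,8) S=511.5552 payoff=0.0000 vs cont=0.0000 → 0.0000 [wait]
k=7: node(7,0) S=29.4849 payoff=117.4051 vs cont=114.5511 → 117.4051 [stop]  node(7,1) S=43.1359 payoff=103.7541 vs cont=100.9241 → 103.7541 [stop]  node(7,2) S=63.1071 payoff=83.7829 vs cont=80.9880 → 83.7829 [stop]  node(7,3) S=92.3245 payoff=54.5655 vs cont=51.8218 → 54.5655 [stop]  node(7,4) S=135.0691 payoff=11.8209 vs cont=20.0794 → 20.0794 [wait]  node(7,5) S=197.6037 payoff=0.0000 vs cont=2.8323 → 2.8323 [wait]  node(7,6) S=289.0906 payoff=0.0000 vs cont=0.0000 → 0.0000 [wait]  node(7,7) S=422.9344 payoff=0.0000 vs cont=0.0000 → 0.0000 [wait]
k=6: node(6,0) S=35.6631 payoff=111.2269 vs cont=108.3838 → 111.2269 [stop]  node(6,1) S=52.1745 payoff=94.7155 vs cont=91.9014 → 94.7155 [stop]  node(6,2) S=76.3304 payoff=70.5596 vs cont=67.7879 → 70.5596 [stop]  node(6,3) S=111.6700 payoff=35.2200 vs cont=36.5630 → 36.5630 [wait]  node(6,4) S=163.3712 payoff=0.0000 vs cont=11.2187 → 11.2187 [wait]  node(6,5) S=239.0091 payoff=0.0000 vs cont=1.3864 → 1.3864 [wait]  node(6,6) S=349.6661 payoff=0.0000 vs cont=0.0000 → 0.0000 [wait]
k=5: node(5,0) S=43.1359 payoff=103.7541 vs cont=100.9241 → 103.7541 [stop]  node(5,1) S=63.1071 payoff=83.7829 vs cont=80.9880 → 83.7829 [stop]  node(5,2) S=92.3245 payoff=54.5655 vs cont=52.4809 → 54.5655 [stop]  node(5,3) S=135.0691 payoff=11.8209 vs cont=23.4026 → 23.4026 [wait]  node(5,4) S=197.6037 payoff=0.0000 vs cont=6.1718 → 6.1718 [wait]  node(5,5) S=289.0906 payoff=0.0000 vs cont=0.6786 → 0.6786 [wait]
k=4: node(4,0) S=52.1745 payoff=94.7155 vs cont=91.9014 → 94.7155 [stop]  node(4,1) S=76.3304 payoff=70.5596 vs cont=67.7879 → 70.5596 [stop]  node(4,2) S=111.6700 payoff=35.2200 vs cont=38.1937 → 38.1937 [wait]  node(4,3) S=163.3712 payoff=0.0000 vs cont=14.4841 → 14.4841 [wait]  node(4,4) S=239.0091 payoff=0.0000 vs cont=3.3541 → 3.3541 [wait]
k=3: node(3,0) S=63.1071 payoff=83.7829 vs cont=80.9880 → 83.7829 [stop]  node(3,1) S=92.3245 payoff=54.5655 vs cont=53.2811 → 54.5655 [stop]  node(3,2) S=135.0691 payoff=11.8209 vs cont=25.8033 → 25.8033 [wait]  node(3,3) S=197.6037 payoff=0.0000 vs cont=8.7358 → 8.7358 [wait]
k=2: node(2,0) S=76.3304 payoff=70.5596 vs cont=67.7879 → 70.5596 [stop]  node(2,1) S=111.6700 payoff=35.2200 vs cont=39.3718 → 39.3718 [wait]  node(2,2) S=163.3712 payoff=0.0000 vs cont=16.9175 → 16.9175 [wait]
k=1: node(1,0) S=92.3245 payoff=54.5655 vs cont=53.8592 → 54.5655 [stop]  node(1,1) S=135.0691 payoff=11.8209 vs cont=27.5741 → 27.5741 [wait]
k=0: node(0,0) S=111.6700 payoff=35.2200 vs cont=40.2408 → 40.2408 [wait]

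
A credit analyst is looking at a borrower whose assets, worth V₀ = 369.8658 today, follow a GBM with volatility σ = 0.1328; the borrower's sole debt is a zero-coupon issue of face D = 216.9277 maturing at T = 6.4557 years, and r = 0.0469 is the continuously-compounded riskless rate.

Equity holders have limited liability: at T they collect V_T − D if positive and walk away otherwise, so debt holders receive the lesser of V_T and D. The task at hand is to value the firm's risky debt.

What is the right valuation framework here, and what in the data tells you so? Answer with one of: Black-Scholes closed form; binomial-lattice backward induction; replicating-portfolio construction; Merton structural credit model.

Key observation: with the firm-asset dynamics (V₀ = 369.8658) and a single zero-coupon liability of face 216.9277 given, debt value, spread, and default probability all derive from the option view of the balance sheet.

framework: Merton structural credit model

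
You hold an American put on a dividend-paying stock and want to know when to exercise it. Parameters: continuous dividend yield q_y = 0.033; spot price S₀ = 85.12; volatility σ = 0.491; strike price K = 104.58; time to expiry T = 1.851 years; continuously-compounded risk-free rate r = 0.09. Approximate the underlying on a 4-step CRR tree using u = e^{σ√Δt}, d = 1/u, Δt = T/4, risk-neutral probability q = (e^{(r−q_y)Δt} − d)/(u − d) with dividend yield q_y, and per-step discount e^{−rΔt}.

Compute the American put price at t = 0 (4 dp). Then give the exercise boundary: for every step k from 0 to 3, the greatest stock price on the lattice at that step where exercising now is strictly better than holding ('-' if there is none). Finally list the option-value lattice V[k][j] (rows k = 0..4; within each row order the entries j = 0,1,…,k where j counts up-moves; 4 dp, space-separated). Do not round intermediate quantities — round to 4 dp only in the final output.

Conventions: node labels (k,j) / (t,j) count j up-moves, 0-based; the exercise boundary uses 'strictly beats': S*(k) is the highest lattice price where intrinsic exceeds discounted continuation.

price = 29.9854
boundary = - - 43.6433 60.9501
tree:
29.9854
43.6710 16.4876
60.9367 27.1861 5.2881
73.3293 43.6299 10.1443 0.0000
82.2029 60.9367 19.4600 0.0000 0.0000

Δt=0.46275, u=1.39655, d=0.71605, q=0.45654, disc=e^(-rΔt)=0.95921
k=4 terminal: V=max(K-S,0) → 82.2029 60.9367 19.4600 0.0000 0.0000
k=3: j=0 S=31.2507 intr=73.3293 cont=69.5368 V=73.3293[EX]; j=1 S=60.9501 intr=43.6299 cont=40.2875 V=43.6299[EX]; j=2 S=118.8745 intr=0.0000 cont=10.1443 V=10.1443[hold]; j=3 S=231.8478 intr=0.0000 cont=0.0000 V=0.0000[hold]  S*(3)=60.9501
k=2: j=0 S=43.6433 intr=60.9367 cont=57.3321 V=60.9367[EX]; j=1 S=85.1200 intr=19.4600 cont=27.1861 V=27.1861[hold]; j=2 S=166.0144 intr=0.0000 cont=5.2881 V=5.2881[hold]  S*(2)=43.6433
k=1: j=0 S=60.9501 intr=43.6299 cont=43.6710 V=43.6710[hold]; j=1 S=118.8745 intr=0.0000 cont=16.4876 V=16.4876[hold]  S*(1)=-
k=0: j=0 S=85.1200 intr=19.4600 cont=29.9854 V=29.9854[hold]  S*(0)=-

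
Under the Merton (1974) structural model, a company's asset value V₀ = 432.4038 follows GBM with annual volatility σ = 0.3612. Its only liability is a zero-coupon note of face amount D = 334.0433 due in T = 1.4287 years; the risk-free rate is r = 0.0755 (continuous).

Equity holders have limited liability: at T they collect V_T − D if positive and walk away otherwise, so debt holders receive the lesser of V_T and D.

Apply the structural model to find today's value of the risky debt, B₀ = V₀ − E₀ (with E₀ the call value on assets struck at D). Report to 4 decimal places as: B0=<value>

B0=282.9552

Apply the equity-as-call identities (strike 334.0433, horizon 1.4287 years):
d₁ = [ln(V₀/D) + (r + σ²/2)T] / (σ√T)
   = [ln(432.4038/334.0433) + (0.0755 + 0.5·0.3612²)·1.4287] / (0.3612·√1.4287)
   = [0.258089 + 0.201065] / 0.431736 = 1.063507
d₂ = d₁ − σ√T = 1.063507 − 0.431736 = 0.631771
N(d₁) = 0.856224,  N(d₂) = 0.736232,  e^(−rT) = 0.897747
E₀ = V₀·N(d₁) − D·e^(−rT)·N(d₂)
   = 432.4038·0.856224 − 334.0433·0.897747·0.736232 = 149.448598
B₀ = V₀ − E₀ = 432.4038 − 149.448598 = 282.955202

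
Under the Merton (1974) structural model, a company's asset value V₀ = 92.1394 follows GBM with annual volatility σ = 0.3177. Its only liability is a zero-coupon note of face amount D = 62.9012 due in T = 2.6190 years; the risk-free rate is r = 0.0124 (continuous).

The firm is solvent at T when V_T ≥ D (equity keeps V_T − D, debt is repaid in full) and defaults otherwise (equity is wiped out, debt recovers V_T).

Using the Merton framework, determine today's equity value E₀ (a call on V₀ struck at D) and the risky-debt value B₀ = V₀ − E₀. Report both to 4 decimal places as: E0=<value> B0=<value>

E0=35.7431 B0=56.3963

Work the structural quantities from V₀ = 92.1394 against face 62.9012:
d₁ = [ln(V₀/D) + (r + σ²/2)T] / (σ√T)
   = [ln(92.1394/62.9012) + (0.0124 + 0.5·0.3177²)·2.6190] / (0.3177·√2.6190)
   = [0.381737 + 0.164648] / 0.514144 = 1.062708
d₂ = d₁ − σ√T = 1.062708 − 0.514144 = 0.548564
N(d₁) = 0.856043,  N(d₂) = 0.708348,  e^(−rT) = 0.968046
E₀ = V₀·N(d₁) − D·e^(−rT)·N(d₂)
   = 92.1394·0.856043 − 62.9012·0.968046·0.708348 = 35.743094
B₀ = V₀ − E₀ = 92.1394 − 35.743094 = 56.396306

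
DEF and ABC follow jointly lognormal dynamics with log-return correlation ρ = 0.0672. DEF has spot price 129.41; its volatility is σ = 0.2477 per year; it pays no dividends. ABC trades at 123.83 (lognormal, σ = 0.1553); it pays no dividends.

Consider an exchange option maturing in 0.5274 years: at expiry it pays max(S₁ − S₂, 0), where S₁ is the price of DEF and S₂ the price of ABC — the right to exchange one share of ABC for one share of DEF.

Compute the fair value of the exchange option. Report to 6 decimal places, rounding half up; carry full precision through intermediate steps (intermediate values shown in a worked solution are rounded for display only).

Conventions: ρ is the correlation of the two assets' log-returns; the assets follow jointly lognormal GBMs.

exchange price = 13.403489

σ_eff = √(σ₁² + σ₂² − 2ρσ₁σ₂) = √(0.2477² + 0.1553² − 2·0.0672·0.2477·0.1553) = 0.283378
d₁ = (ln(S₁/S₂) + (q₂ − q₁ + σ_eff²/2)T) / (σ_eff√T) = (ln(129.41/123.83) + (0.0 − 0.0 + 0.040152)·0.5274) / 0.205796 = 0.317071
d₂ = d₁ − σ_eff√T = 0.317071 − 0.205796 = 0.111275
N(d₁) = 0.624405,  N(d₂) = 0.544301
V = S₁·e^{−q₁T}·N(d₁) − S₂·e^{−q₂T}·N(d₂) = 80.804284 − 67.400794 = 13.403489
Key observation: no risk-free rate is needed — with the second asset as numeraire the exchange option is a call on the ratio S₁/S₂, and r cancels out of the value.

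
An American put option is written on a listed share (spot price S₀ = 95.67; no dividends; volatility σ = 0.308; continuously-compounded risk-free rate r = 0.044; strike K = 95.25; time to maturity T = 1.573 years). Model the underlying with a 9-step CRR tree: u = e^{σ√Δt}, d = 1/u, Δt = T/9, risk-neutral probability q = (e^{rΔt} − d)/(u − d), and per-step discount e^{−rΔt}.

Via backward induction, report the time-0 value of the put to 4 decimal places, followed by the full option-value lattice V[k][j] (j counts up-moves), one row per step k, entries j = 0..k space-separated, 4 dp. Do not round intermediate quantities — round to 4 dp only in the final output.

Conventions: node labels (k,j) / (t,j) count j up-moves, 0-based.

Δt=0.17478, u=1.13742, d=0.87918, q=0.49775, disc=e^(-rΔt)=0.99234
k=9 terminal: V=max(K-S,0) → 65.2250 56.4058 44.9962 30.2353 11.1387 0.0000 0.0000 0.0000 0.0000 0.0000
k=8: j=0 S=34.1511 intr=61.0989 cont=60.3692 V=61.0989[EX]; j=1 S=44.1822 intr=51.0678 cont=50.3381 V=51.0678[EX]; j=2 S=57.1597 intr=38.0903 cont=37.3606 V=38.0903[EX]; j=3 S=73.9491 intr=21.3009 cont=20.5712 V=21.3009[EX]; j=4 S=95.6700 intr=0.0000 cont=5.5516 V=5.5516[hold]; j=5 S=123.7709 intr=0.0000 cont=0.0000 V=0.0000[hold]; j=6 S=160.1258 intr=0.0000 cont=0.0000 V=0.0000[hold]; j=7 S=207.1592 intr=0.0000 cont=0.0000 V=0.0000[hold]; j=8 S=268.0076 intr=0.0000 cont=0.0000 V=0.0000[hold]
k=7: j=0 S=38.8442 intr=56.4058 cont=55.6761 V=56.4058[EX]; j=1 S=50.2538 intr=44.9962 cont=44.2665 V=44.9962[EX]; j=2 S=65.0147 intr=30.2353 cont=29.5056 V=30.2353[EX]; j=3 S=84.1113 intr=11.1387 cont=13.3586 V=13.3586[hold]; j=4 S=108.8171 intr=0.0000 cont=2.7669 V=2.7669[hold]; j=5 S=140.7797 intr=0.0000 cont=0.0000 V=0.0000[hold]; j=6 S=182.1306 intr=0.0000 cont=0.0000 V=0.0000[hold]; j=7 S=235.6273 intr=0.0000 cont=0.0000 V=0.0000[hold]
k=6: j=0 S=44.1822 intr=51.0678 cont=50.3381 V=51.0678[EX]; j=1 S=57.1597 intr=38.0903 cont=37.3606 V=38.0903[EX]; j=2 S=73.9491 intr=21.3009 cont=21.6677 V=21.6677[hold]; j=3 S=95.6700 intr=0.0000 cont=8.0247 V=8.0247[hold]; j=4 S=123.7709 intr=0.0000 cont=1.3791 V=1.3791[hold]; j=5 S=160.1258 intr=0.0000 cont=0.0000 V=0.0000[hold]; j=6 S=207.1592 intr=0.0000 cont=0.0000 V=0.0000[hold]
k=5: j=0 S=50.2538 intr=44.9962 cont=44.2665 V=44.9962[EX]; j=1 S=65.0147 intr=30.2353 cont=29.6868 V=30.2353[EX]; j=2 S=84.1113 intr=11.1387 cont=14.7629 V=14.7629[hold]; j=3 S=108.8171 intr=0.0000 cont=4.6807 V=4.6807[hold]; j=4 S=140.7797 intr=0.0000 cont=0.6873 V=0.6873[hold]; j=5 S=182.1306 intr=0.0000 cont=0.0000 V=0.0000[hold]
k=4: j=0 S=57.1597 intr=38.0903 cont=37.3606 V=38.0903[EX]; j=1 S=73.9491 intr=21.3009 cont=22.3613 V=22.3613[hold]; j=2 S=95.6700 intr=0.0000 cont=9.6699 V=9.6699[hold]; j=3 S=123.7709 intr=0.0000 cont=2.6724 V=2.6724[hold]; j=4 S=160.1258 intr=0.0000 cont=0.3426 V=0.3426[hold]
k=3: j=0 S=65.0147 intr=30.2353 cont=30.0294 V=30.2353[EX]; j=1 S=84.1113 intr=11.1387 cont=15.9213 V=15.9213[hold]; j=2 S=108.8171 intr=0.0000 cont=6.1395 V=6.1395[hold]; j=3 S=140.7797 intr=0.0000 cont=1.5011 V=1.5011[hold]
k=2: j=0 S=73.9491 intr=21.3009 cont=22.9335 V=22.9335[hold]; j=1 S=95.6700 intr=0.0000 cont=10.9677 V=10.9677[hold]; j=2 S=123.7709 intr=0.0000 cont=3.8014 V=3.8014[hold]
k=1: j=0 S=84.1113 intr=11.1387 cont=16.8475 V=16.8475[hold]; j=1 S=108.8171 intr=0.0000 cont=7.3440 V=7.3440[hold]
k=0: j=0 S=95.6700 intr=0.0000 cont=12.0243 V=12.0243[hold]

price = 12.0243
tree:
12.0243
16.8475 7.3440
22.9335 10.9677 3.8014
30.2353 15.9213 6.1395 1.5011
38.0903 22.3613 9.6699 2.6724 0.3426
44.9962 30.2353 14.7629 4.6807 0.6873 0.0000
51.0678 38.0903 21.6677 8.0247 1.3791 0.0000 0.0000
56.4058 44.9962 30.2353 13.3586 2.7669 0.0000 0.0000 0.0000
61.0989 51.0678 38.0903 21.3009 5.5516 0.0000 0.0000 0.0000 0.0000
65.2250 56.4058 44.9962 30.2353 11.1387 0.0000 0.0000 0.0000 0.0000 0.0000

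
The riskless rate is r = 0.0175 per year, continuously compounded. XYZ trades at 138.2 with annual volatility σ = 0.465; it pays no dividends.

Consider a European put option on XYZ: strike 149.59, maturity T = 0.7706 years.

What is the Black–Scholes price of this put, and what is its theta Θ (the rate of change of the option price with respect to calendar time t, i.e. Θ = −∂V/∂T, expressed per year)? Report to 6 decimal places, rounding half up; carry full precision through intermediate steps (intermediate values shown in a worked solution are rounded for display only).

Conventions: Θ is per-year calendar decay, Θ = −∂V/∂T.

price = 28.096695
Θ = -12.929557

σ√T = 0.465·√0.7706 = 0.408195
d₁ = (ln(S/K) + (r+σ²/2)T) / (σ√T) = (ln(138.2/149.59) + (0.0175+0.465²/2)·0.7706) / 0.408195 = (-0.079196 + 0.096797) / 0.408195 = 0.043118
d₂ = d₁ − σ√T = 0.043118 − 0.408195 = -0.365076
e^{−rT} = 0.986605
N(−d₁) = 0.482804,  N(−d₂) = 0.642473
Put price V = K·e^{−rT}·N(−d₂) − S·N(−d₁) = 94.820152 − 66.723457 = 28.096695
φ(d₁) = (1/√(2π))·e^{−d₁²/2} = 0.398572
Θ = −S·φ(d₁)·σ/(2√T) + r·K·e^{−rT}·N(−d₂) = −14.588910 + 1.659353 = -12.929557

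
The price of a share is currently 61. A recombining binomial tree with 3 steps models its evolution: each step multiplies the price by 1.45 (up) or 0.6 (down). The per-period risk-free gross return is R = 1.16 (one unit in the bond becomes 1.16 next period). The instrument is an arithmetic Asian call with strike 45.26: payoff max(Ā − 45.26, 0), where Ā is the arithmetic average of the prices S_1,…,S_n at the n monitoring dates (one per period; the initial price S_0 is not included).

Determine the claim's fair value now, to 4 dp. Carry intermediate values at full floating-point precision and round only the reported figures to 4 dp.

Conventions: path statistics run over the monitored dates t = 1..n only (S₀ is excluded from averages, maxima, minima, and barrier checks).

Under the martingale measure an up-move has probability p* = 0.6588; value the claim as the probability-weighted average of per-path payoffs, discounted 3 periods at R = 1.16.
Enumerate all 2^3 = 8 price paths (U = up ×1.45, D = down ×0.6); each path with k up-moves has probability p*^k·(1−p*)^(3−k).
DDD: Ā=23.9120, payoff=0.0000, prob=0.039713
UDD: Ā=57.7873, payoff=12.5273, prob=0.076688
DUD: Ā=40.5040, payoff=0.0000, prob=0.076688
UUD: Ā=97.8847, payoff=52.6247, prob=0.148087
DDU: Ā=30.1340, payoff=0.0000, prob=0.076688
UDU: Ā=72.8238, payoff=27.5638, prob=0.148087
DUU: Ā=55.5405, payoff=10.2805, prob=0.148087
UUU: Ā=134.2229, payoff=88.9629, prob=0.285961
Price = Σ prob·payoff / R^3 = 39.797931 / 1.560896 = 25.4968

price = 25.4968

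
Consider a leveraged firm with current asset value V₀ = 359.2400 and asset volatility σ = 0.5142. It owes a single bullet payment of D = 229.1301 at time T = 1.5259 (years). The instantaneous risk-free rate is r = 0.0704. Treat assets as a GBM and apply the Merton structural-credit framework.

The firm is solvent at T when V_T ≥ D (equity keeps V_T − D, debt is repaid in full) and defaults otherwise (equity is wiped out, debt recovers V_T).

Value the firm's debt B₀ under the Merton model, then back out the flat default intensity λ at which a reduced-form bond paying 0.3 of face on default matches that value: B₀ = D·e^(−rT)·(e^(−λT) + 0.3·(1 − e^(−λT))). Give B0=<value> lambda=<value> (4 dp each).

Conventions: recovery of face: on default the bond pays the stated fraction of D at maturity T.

B0=188.2526 lambda=0.0851

Apply the equity-as-call identities (strike 229.1301, horizon 1.5259 years):
d₁ = [ln(V₀/D) + (r + σ²/2)T] / (σ√T)
   = [ln(359.2400/229.1301) + (0.0704 + 0.5·0.5142²)·1.5259] / (0.5142·√1.5259)
   = [0.449701 + 0.309149] / 0.635178 = 1.194704
d₂ = d₁ − σ√T = 1.194704 − 0.635178 = 0.559527
N(d₁) = 0.883899,  N(d₂) = 0.712099,  e^(−rT) = 0.898145
E₀ = V₀·N(d₁) − D·e^(−rT)·N(d₂)
   = 359.2400·0.883899 − 229.1301·0.898145·0.712099 = 170.987425
B₀ = V₀ − E₀ = 359.2400 − 170.987425 = 188.252575
e^(−λT) = (B₀·e^(rT)/D − 0.3)/(1 − 0.3) = (188.2526·1.113406/229.1301 − 0.3)/0.7 = 0.87824375
λ = −ln(0.87824375)/1.5259 = 0.085085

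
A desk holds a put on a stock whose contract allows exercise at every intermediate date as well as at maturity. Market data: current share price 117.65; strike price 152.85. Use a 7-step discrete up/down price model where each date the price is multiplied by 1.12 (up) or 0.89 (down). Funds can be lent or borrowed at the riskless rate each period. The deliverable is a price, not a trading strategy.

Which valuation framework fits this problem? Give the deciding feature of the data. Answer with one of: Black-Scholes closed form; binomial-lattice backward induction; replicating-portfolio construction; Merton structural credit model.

framework: binomial-lattice backward induction

Key observation: the defining feature is the embedded early-exercise option across 7 discrete dates on the spot-117.65 tree; pricing the strike-152.85 put means working backward with an exercise test at every node.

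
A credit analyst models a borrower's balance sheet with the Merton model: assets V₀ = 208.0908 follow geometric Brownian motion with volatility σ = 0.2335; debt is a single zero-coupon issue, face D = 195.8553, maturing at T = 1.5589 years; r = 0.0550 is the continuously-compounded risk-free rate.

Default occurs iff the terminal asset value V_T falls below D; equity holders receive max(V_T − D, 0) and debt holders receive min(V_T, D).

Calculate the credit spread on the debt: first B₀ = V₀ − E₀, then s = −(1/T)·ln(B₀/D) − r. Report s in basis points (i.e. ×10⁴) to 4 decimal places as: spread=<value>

Work the structural quantities from V₀ = 208.0908 against face 195.8553:
d₁ = [ln(V₀/D) + (r + σ²/2)T] / (σ√T)
   = [ln(208.0908/195.8553) + (0.0550 + 0.5·0.2335²)·1.5589] / (0.2335·√1.5589)
   = [0.060598 + 0.128237] / 0.291539 = 0.647720
d₂ = d₁ − σ√T = 0.647720 − 0.291539 = 0.356181
N(d₁) = 0.741417,  N(d₂) = 0.639148,  e^(−rT) = 0.917833
E₀ = V₀·N(d₁) − D·e^(−rT)·N(d₂)
   = 208.0908·0.741417 − 195.8553·0.917833·0.639148 = 39.387260
B₀ = V₀ − E₀ = 208.0908 − 39.387260 = 168.703540
spread = −(1/T)·ln(B₀/D) − r = −(1/1.5589)·ln(168.703540/195.8553) − 0.0550 = 0.04072978
in basis points: 0.04072978 × 10⁴ = 407.2978 bp

spread=407.2978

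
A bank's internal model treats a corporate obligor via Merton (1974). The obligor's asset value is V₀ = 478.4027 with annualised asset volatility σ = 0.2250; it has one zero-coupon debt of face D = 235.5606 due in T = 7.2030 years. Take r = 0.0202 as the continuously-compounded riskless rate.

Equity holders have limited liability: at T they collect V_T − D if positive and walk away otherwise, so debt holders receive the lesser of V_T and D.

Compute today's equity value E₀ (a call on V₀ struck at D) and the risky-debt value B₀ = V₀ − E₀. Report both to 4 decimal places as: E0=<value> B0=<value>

E0=281.2248 B0=197.1779

With assets at 478.4027 and a single debt payment of 235.5606 at 7.2030 years:
d₁ = [ln(V₀/D) + (r + σ²/2)T] / (σ√T)
   = [ln(478.4027/235.5606) + (0.0202 + 0.5·0.2250²)·7.2030] / (0.2250·√7.2030)
   = [0.708485 + 0.327827] / 0.603864 = 1.716133
d₂ = d₁ − σ√T = 1.716133 − 0.603864 = 1.112269
N(d₁) = 0.956931,  N(d₂) = 0.866989,  e^(−rT) = 0.864589
E₀ = V₀·N(d₁) − D·e^(−rT)·N(d₂)
   = 478.4027·0.956931 − 235.5606·0.864589·0.866989 = 281.224756
B₀ = V₀ − E₀ = 478.4027 − 281.224756 = 197.177944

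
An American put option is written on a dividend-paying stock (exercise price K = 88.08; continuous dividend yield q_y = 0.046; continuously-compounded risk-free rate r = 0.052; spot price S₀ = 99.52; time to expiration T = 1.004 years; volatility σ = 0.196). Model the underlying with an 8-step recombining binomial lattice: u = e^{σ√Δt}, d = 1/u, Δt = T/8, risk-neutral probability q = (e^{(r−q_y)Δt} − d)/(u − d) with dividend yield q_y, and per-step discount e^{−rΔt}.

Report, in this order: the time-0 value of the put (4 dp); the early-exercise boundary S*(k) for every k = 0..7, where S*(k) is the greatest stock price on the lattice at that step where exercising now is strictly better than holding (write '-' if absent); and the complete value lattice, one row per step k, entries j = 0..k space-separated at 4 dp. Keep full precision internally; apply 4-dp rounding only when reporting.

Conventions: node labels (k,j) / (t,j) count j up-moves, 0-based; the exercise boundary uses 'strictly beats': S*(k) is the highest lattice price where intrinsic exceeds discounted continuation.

params: Δt=0.12550 u=1.07190 d=0.93292 q=0.48807 e^(-rΔt)=0.99350
t_8 payoffs: 30.9757 22.4686 12.6942 1.4636 0.0000 0.0000 0.0000 0.0000 0.0000
t_7: node(7,0) S=61.2102 payoff=26.8698 vs cont=26.6492 → 26.8698 [stop]  node(7,1) S=70.3290 payoff=17.7510 vs cont=17.5829 → 17.7510 [stop]  node(7,2) S=80.8062 payoff=7.2738 vs cont=7.1660 → 7.2738 [stop]  node(7,3) S=92.8443 payoff=0.0000 vs cont=0.7444 → 0.7444 [wait]  node(7,4) S=106.6757 payoff=0.0000 vs cont=0.0000 → 0.0000 [wait]  node(7,5) S=122.5677 payoff=0.0000 vs cont=0.0000 → 0.0000 [wait]  node(7,6) S=140.8271 payoff=0.0000 vs cont=0.0000 → 0.0000 [wait]  node(7,7) S=161.8068 payoff=0.0000 vs cont=0.0000 → 0.0000 [wait]  ⇒ S*(7)=80.8062
t_6: node(6,0) S=65.6114 payoff=22.4686 vs cont=22.2734 → 22.4686 [stop]  node(6,1) S=75.3858 payoff=12.6942 vs cont=12.5552 → 12.6942 [stop]  node(6,2) S=86.6164 payoff=1.4636 vs cont=4.0604 → 4.0604 [wait]  node(6,3) S=99.5200 payoff=0.0000 vs cont=0.3786 → 0.3786 [wait]  node(6,4) S=114.3459 payoff=0.0000 vs cont=0.0000 → 0.0000 [wait]  node(6,5) S=131.3806 payoff=0.0000 vs cont=0.0000 → 0.0000 [wait]  node(6,6) S=150.9529 payoff=0.0000 vs cont=0.0000 → 0.0000 [wait]  ⇒ S*(6)=75.3858
t_5: node(5,0) S=70.3290 payoff=17.7510 vs cont=17.5829 → 17.7510 [stop]  node(5,1) S=80.8062 payoff=7.2738 vs cont=8.4252 → 8.4252 [wait]  node(5,2) S=92.8443 payoff=0.0000 vs cont=2.2487 → 2.2487 [wait]  node(5,3) S=106.6757 payoff=0.0000 vs cont=0.1926 → 0.1926 [wait]  node(5,4) S=122.5677 payoff=0.0000 vs cont=0.0000 → 0.0000 [wait]  node(5,5) S=140.8271 payoff=0.0000 vs cont=0.0000 → 0.0000 [wait]  ⇒ S*(5)=70.3290
t_4: node(4,0) S=75.3858 payoff=12.6942 vs cont=13.1135 → 13.1135 [wait]  node(4,1) S=86.6164 payoff=1.4636 vs cont=5.3754 → 5.3754 [wait]  node(4,2) S=99.5200 payoff=0.0000 vs cont=1.2371 → 1.2371 [wait]  node(4,3) S=114.3459 payoff=0.0000 vs cont=0.0979 → 0.0979 [wait]  node(4,4) S=131.3806 payoff=0.0000 vs cont=0.0000 → 0.0000 [wait]  ⇒ S*(4)=-
t_3: node(3,0) S=80.8062 payoff=7.2738 vs cont=9.2761 → 9.2761 [wait]  node(3,1) S=92.8443 payoff=0.0000 vs cont=3.3338 → 3.3338 [wait]  node(3,2) S=106.6757 payoff=0.0000 vs cont=0.6767 → 0.6767 [wait]  node(3,3) S=122.5677 payoff=0.0000 vs cont=0.0498 → 0.0498 [wait]  ⇒ S*(3)=-
t_2: node(2,0) S=86.6164 payoff=1.4636 vs cont=6.3344 → 6.3344 [wait]  node(2,1) S=99.5200 payoff=0.0000 vs cont=2.0237 → 2.0237 [wait]  node(2,2) S=114.3459 payoff=0.0000 vs cont=0.3683 → 0.3683 [wait]  ⇒ S*(2)=-
t_1: node(1,0) S=92.8443 payoff=0.0000 vs cont=4.2029 → 4.2029 [wait]  node(1,1) S=106.6757 payoff=0.0000 vs cont=1.2078 → 1.2078 [wait]  ⇒ S*(1)=-
t_0: node(0,0) S=99.5200 payoff=0.0000 vs cont=2.7233 → 2.7233 [wait]  ⇒ S*(0)=-

price = 2.7233
boundary = - - - - - 70.3290 75.3858 80.8062
tree:
2.7233
4.2029 1.2078
6.3344 2.0237 0.3683
9.2761 3.3338 0.6767 0.0498
13.1135 5.3754 1.2371 0.0979 0.0000
17.7510 8.4252 2.2487 0.1926 0.0000 0.0000
22.4686 12.6942 4.0604 0.3786 0.0000 0.0000 0.0000
26.8698 17.7510 7.2738 0.7444 0.0000 0.0000 0.0000 0.0000
30.9757 22.4686 12.6942 1.4636 0.0000 0.0000 0.0000 0.0000 0.0000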